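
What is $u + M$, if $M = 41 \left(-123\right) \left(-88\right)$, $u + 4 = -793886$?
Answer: $-350106$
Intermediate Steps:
$u = -793890$ ($u = -4 - 793886 = -793890$)
$M = 443784$ ($M = \left(-5043\right) \left(-88\right) = 443784$)
$u + M = -793890 + 443784 = -350106$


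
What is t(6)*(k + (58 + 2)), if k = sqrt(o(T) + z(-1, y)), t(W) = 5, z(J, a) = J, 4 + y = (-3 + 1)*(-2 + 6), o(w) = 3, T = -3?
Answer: 300 + 5*sqrt(2) ≈ 307.07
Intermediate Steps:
y = -12 (y = -4 + (-3 + 1)*(-2 + 6) = -4 - 2*4 = -4 - 8 = -12)
k = sqrt(2) (k = sqrt(3 - 1) = sqrt(2) ≈ 1.4142)
t(6)*(k + (58 + 2)) = 5*(sqrt(2) + (58 + 2)) = 5*(sqrt(2) + 60) = 5*(60 + sqrt(2)) = 300 + 5*sqrt(2)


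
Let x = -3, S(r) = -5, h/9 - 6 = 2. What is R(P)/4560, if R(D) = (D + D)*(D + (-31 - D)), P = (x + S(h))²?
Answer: -248/285 ≈ -0.87018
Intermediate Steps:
h = 72 (h = 54 + 9*2 = 54 + 18 = 72)
P = 64 (P = (-3 - 5)² = (-8)² = 64)
R(D) = -62*D (R(D) = (2*D)*(-31) = -62*D)
R(P)/4560 = -62*64/4560 = -3968*1/4560 = -248/285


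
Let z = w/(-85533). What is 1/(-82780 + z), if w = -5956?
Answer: -85533/7080415784 ≈ -1.2080e-5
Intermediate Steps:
z = 5956/85533 (z = -5956/(-85533) = -5956*(-1/85533) = 5956/85533 ≈ 0.069634)
1/(-82780 + z) = 1/(-82780 + 5956/85533) = 1/(-7080415784/85533) = -85533/7080415784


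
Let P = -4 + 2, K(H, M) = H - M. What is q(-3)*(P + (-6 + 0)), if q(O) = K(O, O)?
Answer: 0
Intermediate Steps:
P = -2
q(O) = 0 (q(O) = O - O = 0)
q(-3)*(P + (-6 + 0)) = 0*(-2 + (-6 + 0)) = 0*(-2 - 6) = 0*(-8) = 0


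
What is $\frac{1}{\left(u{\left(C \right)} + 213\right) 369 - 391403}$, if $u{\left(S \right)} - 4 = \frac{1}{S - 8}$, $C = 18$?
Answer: $- \frac{10}{3112931} \approx -3.2124 \cdot 10^{-6}$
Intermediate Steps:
$u{\left(S \right)} = 4 + \frac{1}{-8 + S}$ ($u{\left(S \right)} = 4 + \frac{1}{S - 8} = 4 + \frac{1}{-8 + S}$)
$\frac{1}{\left(u{\left(C \right)} + 213\right) 369 - 391403} = \frac{1}{\left(\frac{-31 + 4 \cdot 18}{-8 + 18} + 213\right) 369 - 391403} = \frac{1}{\left(\frac{-31 + 72}{10} + 213\right) 369 - 391403} = \frac{1}{\left(\frac{1}{10} \cdot 41 + 213\right) 369 - 391403} = \frac{1}{\left(\frac{41}{10} + 213\right) 369 - 391403} = \frac{1}{\frac{2171}{10} \cdot 369 - 391403} = \frac{1}{\frac{801099}{10} - 391403} = \frac{1}{- \frac{3112931}{10}} = - \frac{10}{3112931}$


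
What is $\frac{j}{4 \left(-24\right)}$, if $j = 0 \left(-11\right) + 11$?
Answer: $- \frac{11}{96} \approx -0.11458$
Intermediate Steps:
$j = 11$ ($j = 0 + 11 = 11$)
$\frac{j}{4 \left(-24\right)} = \frac{11}{4 \left(-24\right)} = \frac{11}{-96} = 11 \left(- \frac{1}{96}\right) = - \frac{11}{96}$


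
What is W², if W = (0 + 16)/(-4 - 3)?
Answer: 256/49 ≈ 5.2245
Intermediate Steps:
W = -16/7 (W = 16/(-7) = 16*(-⅐) = -16/7 ≈ -2.2857)
W² = (-16/7)² = 256/49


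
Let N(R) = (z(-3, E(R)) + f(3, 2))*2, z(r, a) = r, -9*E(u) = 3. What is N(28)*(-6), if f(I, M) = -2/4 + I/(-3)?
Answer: 54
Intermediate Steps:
E(u) = -1/3 (E(u) = -1/9*3 = -1/3)
f(I, M) = -1/2 - I/3 (f(I, M) = -2*1/4 + I*(-1/3) = -1/2 - I/3)
N(R) = -9 (N(R) = (-3 + (-1/2 - 1/3*3))*2 = (-3 + (-1/2 - 1))*2 = (-3 - 3/2)*2 = -9/2*2 = -9)
N(28)*(-6) = -9*(-6) = 54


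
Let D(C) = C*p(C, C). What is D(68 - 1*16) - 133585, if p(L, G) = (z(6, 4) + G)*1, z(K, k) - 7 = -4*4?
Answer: -131349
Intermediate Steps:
z(K, k) = -9 (z(K, k) = 7 - 4*4 = 7 - 16 = -9)
p(L, G) = -9 + G (p(L, G) = (-9 + G)*1 = -9 + G)
D(C) = C*(-9 + C)
D(68 - 1*16) - 133585 = (68 - 1*16)*(-9 + (68 - 1*16)) - 133585 = (68 - 16)*(-9 + (68 - 16)) - 133585 = 52*(-9 + 52) - 133585 = 52*43 - 133585 = 2236 - 133585 = -131349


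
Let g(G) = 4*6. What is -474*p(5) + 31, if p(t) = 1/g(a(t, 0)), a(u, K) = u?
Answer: 45/4 ≈ 11.250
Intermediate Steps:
g(G) = 24
p(t) = 1/24
-474*p(5) + 31 = -474*1/24 + 31 = -79/4 + 31 = 45/4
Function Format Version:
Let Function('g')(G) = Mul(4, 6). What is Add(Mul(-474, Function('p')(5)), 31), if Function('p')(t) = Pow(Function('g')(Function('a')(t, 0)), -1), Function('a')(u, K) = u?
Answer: Rational(45, 4) ≈ 11.250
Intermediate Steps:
Function('g')(G) = 24
Function('p')(t) = Rational(1, 24) (Function('p')(t) = Pow(24, -1) = Rational(1, 24))
Add(Mul(-474, Function('p')(5)), 31) = Add(Mul(-474, Rational(1, 24)), 31) = Add(Rational(-79, 4), 31) = Rational(45, 4)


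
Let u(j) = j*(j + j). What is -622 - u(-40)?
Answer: -3822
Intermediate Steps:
u(j) = 2*j² (u(j) = j*(2*j) = 2*j²)
-622 - u(-40) = -622 - 2*(-40)² = -622 - 2*1600 = -622 - 1*3200 = -622 - 3200 = -3822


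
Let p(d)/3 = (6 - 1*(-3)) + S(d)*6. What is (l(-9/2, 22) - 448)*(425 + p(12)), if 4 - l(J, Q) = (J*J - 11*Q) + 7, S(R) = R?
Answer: -153139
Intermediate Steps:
l(J, Q) = -3 - J² + 11*Q (l(J, Q) = 4 - ((J*J - 11*Q) + 7) = 4 - ((J² - 11*Q) + 7) = 4 - (7 + J² - 11*Q) = 4 + (-7 - J² + 11*Q) = -3 - J² + 11*Q)
p(d) = 27 + 18*d (p(d) = 3*((6 - 1*(-3)) + d*6) = 3*((6 + 3) + 6*d) = 3*(9 + 6*d) = 27 + 18*d)
(l(-9/2, 22) - 448)*(425 + p(12)) = ((-3 - (-9/2)² + 11*22) - 448)*(425 + (27 + 18*12)) = ((-3 - (-9*½)² + 242) - 448)*(425 + (27 + 216)) = ((-3 - (-9/2)² + 242) - 448)*(425 + 243) = ((-3 - 1*81/4 + 242) - 448)*668 = ((-3 - 81/4 + 242) - 448)*668 = (875/4 - 448)*668 = -917/4*668 = -153139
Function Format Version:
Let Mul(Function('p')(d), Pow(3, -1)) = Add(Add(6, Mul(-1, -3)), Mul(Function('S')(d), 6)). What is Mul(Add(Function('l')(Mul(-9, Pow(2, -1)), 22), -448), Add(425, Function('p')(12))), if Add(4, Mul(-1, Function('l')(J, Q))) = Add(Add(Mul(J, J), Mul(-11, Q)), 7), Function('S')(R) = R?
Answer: -153139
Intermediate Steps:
Function('l')(J, Q) = Add(-3, Mul(-1, Pow(J, 2)), Mul(11, Q)) (Function('l')(J, Q) = Add(4, Mul(-1, Add(Add(Mul(J, J), Mul(-11, Q)), 7))) = Add(4, Mul(-1, Add(Add(Pow(J, 2), Mul(-11, Q)), 7))) = Add(4, Mul(-1, Add(7, Pow(J, 2), Mul(-11, Q)))) = Add(4, Add(-7, Mul(-1, Pow(J, 2)), Mul(11, Q))) = Add(-3, Mul(-1, Pow(J, 2)), Mul(11, Q)))
Function('p')(d) = Add(27, Mul(18, d)) (Function('p')(d) = Mul(3, Add(Add(6, Mul(-1, -3)), Mul(d, 6))) = Mul(3, Add(Add(6, 3), Mul(6, d))) = Mul(3, Add(9, Mul(6, d))) = Add(27, Mul(18, d)))
Mul(Add(Function('l')(Mul(-9, Pow(2, -1)), 22), -448), Add(425, Function('p')(12))) = Mul(Add(Add(-3, Mul(-1, Pow(Mul(-9, Pow(2, -1)), 2)), Mul(11, 22)), -448), Add(425, Add(27, Mul(18, 12)))) = Mul(Add(Add(-3, Mul(-1, Pow(Mul(-9, Rational(1, 2)), 2)), 242), -448), Add(425, Add(27, 216))) = Mul(Add(Add(-3, Mul(-1, Pow(Rational(-9, 2), 2)), 242), -448), Add(425, 243)) = Mul(Add(Add(-3, Mul(-1, Rational(81, 4)), 242), -448), 668) = Mul(Add(Add(-3, Rational(-81, 4), 242), -448), 668) = Mul(Add(Rational(875, 4), -448), 668) = Mul(Rational(-917, 4), 668) = -153139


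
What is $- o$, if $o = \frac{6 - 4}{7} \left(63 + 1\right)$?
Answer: $- \frac{128}{7} \approx -18.286$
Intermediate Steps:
$o = \frac{128}{7}$ ($o = 2 \cdot \frac{1}{7} \cdot 64 = \frac{2}{7} \cdot 64 = \frac{128}{7} \approx 18.286$)
$- o = \left(-1\right) \frac{128}{7} = - \frac{128}{7}$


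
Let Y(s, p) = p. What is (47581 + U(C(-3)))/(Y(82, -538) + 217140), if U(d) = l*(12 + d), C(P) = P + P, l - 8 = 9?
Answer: 47683/216602 ≈ 0.22014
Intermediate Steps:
l = 17 (l = 8 + 9 = 17)
C(P) = 2*P
U(d) = 204 + 17*d (U(d) = 17*(12 + d) = 204 + 17*d)
(47581 + U(C(-3)))/(Y(82, -538) + 217140) = (47581 + (204 + 17*(2*(-3))))/(-538 + 217140) = (47581 + (204 + 17*(-6)))/216602 = (47581 + (204 - 102))*(1/216602) = (47581 + 102)*(1/216602) = 47683*(1/216602) = 47683/216602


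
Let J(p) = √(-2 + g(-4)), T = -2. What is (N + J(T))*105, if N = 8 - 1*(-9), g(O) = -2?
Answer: 1785 + 210*I ≈ 1785.0 + 210.0*I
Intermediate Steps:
N = 17 (N = 8 + 9 = 17)
J(p) = 2*I (J(p) = √(-2 - 2) = √(-4) = 2*I)
(N + J(T))*105 = (17 + 2*I)*105 = 1785 + 210*I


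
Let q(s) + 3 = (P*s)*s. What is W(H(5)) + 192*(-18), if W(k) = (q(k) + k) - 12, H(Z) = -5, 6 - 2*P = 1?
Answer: -6827/2 ≈ -3413.5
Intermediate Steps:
P = 5/2 (P = 3 - ½*1 = 3 - ½ = 5/2 ≈ 2.5000)
q(s) = -3 + 5*s²/2 (q(s) = -3 + (5*s/2)*s = -3 + 5*s²/2)
W(k) = -15 + k + 5*k²/2 (W(k) = ((-3 + 5*k²/2) + k) - 12 = (-3 + k + 5*k²/2) - 12 = -15 + k + 5*k²/2)
W(H(5)) + 192*(-18) = (-15 - 5 + (5/2)*(-5)²) + 192*(-18) = (-15 - 5 + (5/2)*25) - 3456 = (-15 - 5 + 125/2) - 3456 = 85/2 - 3456 = -6827/2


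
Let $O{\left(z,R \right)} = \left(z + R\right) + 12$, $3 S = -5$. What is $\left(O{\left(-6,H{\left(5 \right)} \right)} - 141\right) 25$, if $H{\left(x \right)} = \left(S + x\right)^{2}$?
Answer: $- \frac{27875}{9} \approx -3097.2$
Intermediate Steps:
$S = - \frac{5}{3}$ ($S = \frac{1}{3} \left(-5\right) = - \frac{5}{3} \approx -1.6667$)
$H{\left(x \right)} = \left(- \frac{5}{3} + x\right)^{2}$
$O{\left(z,R \right)} = 12 + R + z$ ($O{\left(z,R \right)} = \left(R + z\right) + 12 = 12 + R + z$)
$\left(O{\left(-6,H{\left(5 \right)} \right)} - 141\right) 25 = \left(\left(12 + \frac{\left(-5 + 3 \cdot 5\right)^{2}}{9} - 6\right) - 141\right) 25 = \left(\left(12 + \frac{\left(-5 + 15\right)^{2}}{9} - 6\right) - 141\right) 25 = \left(\left(12 + \frac{10^{2}}{9} - 6\right) - 141\right) 25 = \left(\left(12 + \frac{1}{9} \cdot 100 - 6\right) - 141\right) 25 = \left(\left(12 + \frac{100}{9} - 6\right) - 141\right) 25 = \left(\frac{154}{9} - 141\right) 25 = \left(- \frac{1115}{9}\right) 25 = - \frac{27875}{9}$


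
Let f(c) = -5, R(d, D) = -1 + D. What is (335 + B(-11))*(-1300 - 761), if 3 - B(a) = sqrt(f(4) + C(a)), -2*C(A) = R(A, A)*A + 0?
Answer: -696618 + 2061*I*sqrt(71) ≈ -6.9662e+5 + 17366.0*I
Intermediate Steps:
C(A) = -A*(-1 + A)/2 (C(A) = -((-1 + A)*A + 0)/2 = -(A*(-1 + A) + 0)/2 = -A*(-1 + A)/2)
B(a) = 3 - sqrt(-5 + a*(1 - a)/2)
(335 + B(-11))*(-1300 - 761) = (335 + (3 - sqrt(-20 - 2*(-11)**2 + 2*(-11))/2))*(-1300 - 761) = (335 + (3 - sqrt(-20 - 2*121 - 22)/2))*(-2061) = (335 + (3 - sqrt(-20 - 242 - 22)/2))*(-2061) = (335 + (3 - I*sqrt(71)))*(-2061) = (338 - I*sqrt(71))*(-2061) = -696618 + 2061*I*sqrt(71)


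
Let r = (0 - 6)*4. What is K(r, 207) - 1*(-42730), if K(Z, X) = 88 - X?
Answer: 42611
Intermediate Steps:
r = -24 (r = -6*4 = -24)
K(r, 207) - 1*(-42730) = (88 - 1*207) - 1*(-42730) = (88 - 207) + 42730 = -119 + 42730 = 42611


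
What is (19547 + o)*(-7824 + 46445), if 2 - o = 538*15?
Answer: 443330459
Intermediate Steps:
o = -8068 (o = 2 - 538*15 = 2 - 1*8070 = 2 - 8070 = -8068)
(19547 + o)*(-7824 + 46445) = (19547 - 8068)*(-7824 + 46445) = 11479*38621 = 443330459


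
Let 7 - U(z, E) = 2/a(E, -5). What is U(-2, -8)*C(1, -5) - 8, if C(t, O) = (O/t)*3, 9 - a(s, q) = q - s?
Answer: -108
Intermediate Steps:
a(s, q) = 9 + s - q (a(s, q) = 9 - (q - s) = 9 + (s - q) = 9 + s - q)
U(z, E) = 7 - 2/(14 + E) (U(z, E) = 7 - 2/(9 + E - 1*(-5)) = 7 - 2/(9 + E + 5) = 7 - 2/(14 + E))
C(t, O) = 3*O/t
U(-2, -8)*C(1, -5) - 8 = ((96 + 7*(-8))/(14 - 8))*(3*(-5)/1) - 8 = ((96 - 56)/6)*(3*(-5)*1) - 8 = ((⅙)*40)*(-15) - 8 = (20/3)*(-15) - 8 = -100 - 8 = -108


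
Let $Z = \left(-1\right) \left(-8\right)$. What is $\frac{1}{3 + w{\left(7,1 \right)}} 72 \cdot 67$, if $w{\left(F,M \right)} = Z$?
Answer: $\frac{4824}{11} \approx 438.55$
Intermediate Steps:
$Z = 8$
$w{\left(F,M \right)} = 8$
$\frac{1}{3 + w{\left(7,1 \right)}} 72 \cdot 67 = \frac{1}{3 + 8} \cdot 72 \cdot 67 = \frac{1}{11} \cdot 72 \cdot 67 = \frac{72}{11} \cdot 67 = \frac{4824}{11}$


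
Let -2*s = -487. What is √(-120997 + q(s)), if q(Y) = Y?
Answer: I*√483014/2 ≈ 347.5*I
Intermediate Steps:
s = 487/2 (s = -½*(-487) = 487/2 ≈ 243.50)
√(-120997 + q(s)) = √(-120997 + 487/2) = √(-241507/2) = I*√483014/2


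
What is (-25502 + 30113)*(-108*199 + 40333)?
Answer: 86875851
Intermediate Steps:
(-25502 + 30113)*(-108*199 + 40333) = 4611*(-21492 + 40333) = 4611*18841 = 86875851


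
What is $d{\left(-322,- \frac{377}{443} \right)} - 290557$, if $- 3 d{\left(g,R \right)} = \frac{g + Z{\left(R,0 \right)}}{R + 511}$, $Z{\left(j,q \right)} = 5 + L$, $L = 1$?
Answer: $- \frac{49248504832}{169497} \approx -2.9056 \cdot 10^{5}$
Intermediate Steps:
$Z{\left(j,q \right)} = 6$ ($Z{\left(j,q \right)} = 5 + 1 = 6$)
$d{\left(g,R \right)} = - \frac{6 + g}{3 \left(511 + R\right)}$ ($d{\left(g,R \right)} = - \frac{\left(g + 6\right) \frac{1}{R + 511}}{3} = - \frac{\left(6 + g\right) \frac{1}{511 + R}}{3} = - \frac{\frac{1}{511 + R} \left(6 + g\right)}{3} = - \frac{6 + g}{3 \left(511 + R\right)}$)
$d{\left(-322,- \frac{377}{443} \right)} - 290557 = \frac{-6 - -322}{3 \left(511 - \frac{377}{443}\right)} - 290557 = \frac{-6 + 322}{3 \left(511 - \frac{377}{443}\right)} - 290557 = \frac{1}{3} \frac{1}{511 - \frac{377}{443}} \cdot 316 - 290557 = \frac{1}{3} \frac{1}{\frac{225996}{443}} \cdot 316 - 290557 = \frac{1}{3} \cdot \frac{443}{225996} \cdot 316 - 290557 = \frac{34997}{169497} - 290557 = - \frac{49248504832}{169497}$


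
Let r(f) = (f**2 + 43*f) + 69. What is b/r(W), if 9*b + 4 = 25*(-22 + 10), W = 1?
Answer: -304/1017 ≈ -0.29892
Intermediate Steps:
r(f) = 69 + f**2 + 43*f
b = -304/9 (b = -4/9 + (25*(-22 + 10))/9 = -4/9 + (25*(-12))/9 = -4/9 + (1/9)*(-300) = -4/9 - 100/3 = -304/9 ≈ -33.778)
b/r(W) = -304/(9*(69 + 1**2 + 43*1)) = -304/(9*(69 + 1 + 43)) = -304/9/113 = -304/9*1/113 = -304/1017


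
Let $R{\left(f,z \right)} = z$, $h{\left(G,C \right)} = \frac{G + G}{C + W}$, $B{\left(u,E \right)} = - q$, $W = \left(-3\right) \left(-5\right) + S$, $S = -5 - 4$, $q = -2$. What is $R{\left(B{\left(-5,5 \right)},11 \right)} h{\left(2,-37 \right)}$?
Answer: $- \frac{44}{31} \approx -1.4194$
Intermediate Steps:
$S = -9$
$W = 6$ ($W = \left(-3\right) \left(-5\right) - 9 = 15 - 9 = 6$)
$B{\left(u,E \right)} = 2$ ($B{\left(u,E \right)} = \left(-1\right) \left(-2\right) = 2$)
$h{\left(G,C \right)} = \frac{2 G}{6 + C}$ ($h{\left(G,C \right)} = \frac{G + G}{C + 6} = \frac{2 G}{6 + C}$)
$R{\left(B{\left(-5,5 \right)},11 \right)} h{\left(2,-37 \right)} = 11 \cdot 2 \cdot 2 \frac{1}{6 - 37} = 11 \cdot 2 \cdot 2 \frac{1}{-31} = 11 \cdot 2 \cdot 2 \left(- \frac{1}{31}\right) = 11 \left(- \frac{4}{31}\right) = - \frac{44}{31}$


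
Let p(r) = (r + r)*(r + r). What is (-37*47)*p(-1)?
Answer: -6956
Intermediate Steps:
p(r) = 4*r² (p(r) = (2*r)*(2*r) = 4*r²)
(-37*47)*p(-1) = (-37*47)*(4*(-1)²) = -6956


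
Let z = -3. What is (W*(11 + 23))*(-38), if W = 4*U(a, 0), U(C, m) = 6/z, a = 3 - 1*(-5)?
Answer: 10336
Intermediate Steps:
a = 8 (a = 3 + 5 = 8)
U(C, m) = -2 (U(C, m) = 6/(-3) = 6*(-1/3) = -2)
W = -8 (W = 4*(-2) = -8)
(W*(11 + 23))*(-38) = -8*(11 + 23)*(-38) = -8*34*(-38) = -272*(-38) = 10336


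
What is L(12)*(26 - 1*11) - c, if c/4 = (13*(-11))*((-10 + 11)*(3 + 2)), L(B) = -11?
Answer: 2695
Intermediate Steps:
c = -2860 (c = 4*((13*(-11))*((-10 + 11)*(3 + 2))) = 4*(-143*5) = 4*(-715) = -2860)
L(12)*(26 - 1*11) - c = -11*(26 - 1*11) - 1*(-2860) = -11*(26 - 11) + 2860 = -11*15 + 2860 = -165 + 2860 = 2695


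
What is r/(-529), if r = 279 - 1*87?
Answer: -192/529 ≈ -0.36295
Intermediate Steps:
r = 192 (r = 279 - 87 = 192)
r/(-529) = 192/(-529) = 192*(-1/529) = -192/529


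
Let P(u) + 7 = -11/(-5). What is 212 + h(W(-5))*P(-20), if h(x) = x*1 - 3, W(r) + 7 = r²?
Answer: 140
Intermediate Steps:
W(r) = -7 + r²
h(x) = -3 + x (h(x) = x - 3 = -3 + x)
P(u) = -24/5 (P(u) = -7 - 11/(-5) = -7 - 11*(-⅕) = -7 + 11/5 = -24/5)
212 + h(W(-5))*P(-20) = 212 + (-3 + (-7 + (-5)²))*(-24/5) = 212 + (-3 + (-7 + 25))*(-24/5) = 212 + (-3 + 18)*(-24/5) = 212 + 15*(-24/5) = 212 - 72 = 140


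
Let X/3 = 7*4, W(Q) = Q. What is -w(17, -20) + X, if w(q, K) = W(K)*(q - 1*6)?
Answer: 304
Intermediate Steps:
w(q, K) = K*(-6 + q) (w(q, K) = K*(q - 1*6) = K*(q - 6) = K*(-6 + q))
X = 84 (X = 3*(7*4) = 3*28 = 84)
-w(17, -20) + X = -(-20)*(-6 + 17) + 84 = -(-20)*11 + 84 = -1*(-220) + 84 = 220 + 84 = 304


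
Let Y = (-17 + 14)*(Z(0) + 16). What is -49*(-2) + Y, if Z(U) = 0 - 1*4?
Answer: 62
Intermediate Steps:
Z(U) = -4 (Z(U) = 0 - 4 = -4)
Y = -36 (Y = (-17 + 14)*(-4 + 16) = -3*12 = -36)
-49*(-2) + Y = -49*(-2) - 36 = 98 - 36 = 62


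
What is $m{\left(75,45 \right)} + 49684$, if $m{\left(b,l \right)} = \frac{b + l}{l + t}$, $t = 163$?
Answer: $\frac{1291799}{26} \approx 49685.0$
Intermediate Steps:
$m{\left(b,l \right)} = \frac{b + l}{163 + l}$ ($m{\left(b,l \right)} = \frac{b + l}{l + 163} = \frac{b + l}{163 + l}$)
$m{\left(75,45 \right)} + 49684 = \frac{75 + 45}{163 + 45} + 49684 = \frac{1}{208} \cdot 120 + 49684 = \frac{15}{26} + 49684 = \frac{1291799}{26}$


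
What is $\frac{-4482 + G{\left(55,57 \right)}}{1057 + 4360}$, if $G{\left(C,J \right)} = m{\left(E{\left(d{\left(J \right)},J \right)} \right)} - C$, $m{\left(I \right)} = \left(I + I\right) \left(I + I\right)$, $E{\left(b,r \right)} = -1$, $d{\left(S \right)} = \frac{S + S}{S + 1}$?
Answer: $- \frac{4533}{5417} \approx -0.83681$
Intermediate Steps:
$d{\left(S \right)} = \frac{2 S}{1 + S}$
$m{\left(I \right)} = 4 I^{2}$ ($m{\left(I \right)} = 2 I 2 I = 4 I^{2}$)
$G{\left(C,J \right)} = 4 - C$ ($G{\left(C,J \right)} = 4 \left(-1\right)^{2} - C = 4 \cdot 1 - C = 4 - C$)
$\frac{-4482 + G{\left(55,57 \right)}}{1057 + 4360} = \frac{-4482 + \left(4 - 55\right)}{1057 + 4360} = \frac{-4482 + \left(4 - 55\right)}{5417} = \left(-4482 - 51\right) \frac{1}{5417} = \left(-4533\right) \frac{1}{5417} = - \frac{4533}{5417}$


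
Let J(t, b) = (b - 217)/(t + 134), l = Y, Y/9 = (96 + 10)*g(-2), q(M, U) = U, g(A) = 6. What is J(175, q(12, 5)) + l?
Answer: 1768504/309 ≈ 5723.3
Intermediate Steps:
Y = 5724 (Y = 9*((96 + 10)*6) = 9*(106*6) = 9*636 = 5724)
l = 5724
J(t, b) = (-217 + b)/(134 + t)
J(175, q(12, 5)) + l = (-217 + 5)/(134 + 175) + 5724 = -212/309 + 5724 = 1768504/309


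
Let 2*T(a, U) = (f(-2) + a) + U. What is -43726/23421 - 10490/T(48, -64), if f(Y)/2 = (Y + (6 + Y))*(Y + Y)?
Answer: 122493337/187368 ≈ 653.76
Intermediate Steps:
f(Y) = 4*Y*(6 + 2*Y) (f(Y) = 2*((Y + (6 + Y))*(Y + Y)) = 2*((6 + 2*Y)*(2*Y)) = 2*(2*Y*(6 + 2*Y)) = 4*Y*(6 + 2*Y))
T(a, U) = -8 + U/2 + a/2 (T(a, U) = ((8*(-2)*(3 - 2) + a) + U)/2 = ((8*(-2)*1 + a) + U)/2 = ((-16 + a) + U)/2 = (-16 + U + a)/2 = -8 + U/2 + a/2)
-43726/23421 - 10490/T(48, -64) = -43726/23421 - 10490/(-8 + (½)*(-64) + (½)*48) = -43726*1/23421 - 10490/(-8 - 32 + 24) = -43726/23421 - 10490/(-16) = -43726/23421 - 10490*(-1/16) = -43726/23421 + 5245/8 = 122493337/187368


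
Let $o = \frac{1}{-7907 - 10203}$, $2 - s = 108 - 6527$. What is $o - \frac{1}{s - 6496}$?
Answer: $\frac{3607}{271650} \approx 0.013278$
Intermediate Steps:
$s = 6421$ ($s = 2 - \left(108 - 6527\right) = 2 - -6419 = 2 + 6419 = 6421$)
$o = - \frac{1}{18110}$ ($o = \frac{1}{-18110} = - \frac{1}{18110} \approx -5.5218 \cdot 10^{-5}$)
$o - \frac{1}{s - 6496} = - \frac{1}{18110} - \frac{1}{6421 - 6496} = - \frac{1}{18110} - \frac{1}{-75} = - \frac{1}{18110} - - \frac{1}{75} = - \frac{1}{18110} + \frac{1}{75} = \frac{3607}{271650}$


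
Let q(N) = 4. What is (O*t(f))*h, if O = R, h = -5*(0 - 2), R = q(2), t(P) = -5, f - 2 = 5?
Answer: -200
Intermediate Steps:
f = 7 (f = 2 + 5 = 7)
R = 4
h = 10 (h = -5*(-2) = 10)
O = 4
(O*t(f))*h = (4*(-5))*10 = -20*10 = -200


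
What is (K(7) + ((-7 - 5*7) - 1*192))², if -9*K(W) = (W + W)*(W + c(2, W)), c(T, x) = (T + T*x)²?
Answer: 33500944/81 ≈ 4.1359e+5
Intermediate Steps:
K(W) = -2*W*(W + 4*(1 + W)²)/9 (K(W) = -(W + W)*(W + 2²*(1 + W)²)/9 = -2*W*(W + 4*(1 + W)²)/9)
(K(7) + ((-7 - 5*7) - 1*192))² = (-2/9*7*(7 + 4*(1 + 7)²) + ((-7 - 5*7) - 1*192))² = (-2/9*7*(7 + 4*8²) + ((-7 - 35) - 192))² = (-2/9*7*(7 + 4*64) + (-42 - 192))² = (-2/9*7*(7 + 256) - 234)² = (-2/9*7*263 - 234)² = (-3682/9 - 234)² = (-5788/9)² = 33500944/81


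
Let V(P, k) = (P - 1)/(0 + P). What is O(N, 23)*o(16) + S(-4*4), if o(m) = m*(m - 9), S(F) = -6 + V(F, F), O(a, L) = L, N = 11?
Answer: 41137/16 ≈ 2571.1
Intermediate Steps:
V(P, k) = (-1 + P)/P
S(F) = -6 + (-1 + F)/F
o(m) = m*(-9 + m)
O(N, 23)*o(16) + S(-4*4) = 23*(16*(-9 + 16)) + (-5 - 1/((-4*4))) = 23*(16*7) + (-5 - 1/(-16)) = 23*112 + (-5 - 1*(-1/16)) = 2576 + (-5 + 1/16) = 2576 - 79/16 = 41137/16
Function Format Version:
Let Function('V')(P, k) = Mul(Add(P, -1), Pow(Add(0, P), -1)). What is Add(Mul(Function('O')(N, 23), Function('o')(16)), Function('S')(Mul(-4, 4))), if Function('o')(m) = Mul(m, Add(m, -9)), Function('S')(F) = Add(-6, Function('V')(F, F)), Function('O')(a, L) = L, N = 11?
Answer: Rational(41137, 16) ≈ 2571.1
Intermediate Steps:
Function('V')(P, k) = Mul(Pow(P, -1), Add(-1, P)) (Function('V')(P, k) = Mul(Add(-1, P), Pow(P, -1)) = Mul(Pow(P, -1), Add(-1, P)))
Function('S')(F) = Add(-6, Mul(Pow(F, -1), Add(-1, F)))
Function('o')(m) = Mul(m, Add(-9, m))
Add(Mul(Function('O')(N, 23), Function('o')(16)), Function('S')(Mul(-4, 4))) = Add(Mul(23, Mul(16, Add(-9, 16))), Add(-5, Mul(-1, Pow(Mul(-4, 4), -1)))) = Add(Mul(23, Mul(16, 7)), Add(-5, Mul(-1, Pow(-16, -1)))) = Add(Mul(23, 112), Add(-5, Mul(-1, Rational(-1, 16)))) = Add(2576, Add(-5, Rational(1, 16))) = Add(2576, Rational(-79, 16)) = Rational(41137, 16)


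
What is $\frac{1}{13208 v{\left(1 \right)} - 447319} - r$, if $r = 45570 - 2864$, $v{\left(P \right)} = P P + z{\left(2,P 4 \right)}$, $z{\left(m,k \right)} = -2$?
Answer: $- \frac{19667266063}{460527} \approx -42706.0$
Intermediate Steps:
$v{\left(P \right)} = -2 + P^{2}$ ($v{\left(P \right)} = P P - 2 = P^{2} - 2 = -2 + P^{2}$)
$r = 42706$
$\frac{1}{13208 v{\left(1 \right)} - 447319} - r = \frac{1}{13208 \left(-2 + 1^{2}\right) - 447319} - 42706 = \frac{1}{13208 \left(-2 + 1\right) - 447319} - 42706 = \frac{1}{13208 \left(-1\right) - 447319} - 42706 = \frac{1}{-13208 - 447319} - 42706 = \frac{1}{-460527} - 42706 = - \frac{1}{460527} - 42706 = - \frac{19667266063}{460527}$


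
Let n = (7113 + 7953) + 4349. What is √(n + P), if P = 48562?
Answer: 3*√7553 ≈ 260.72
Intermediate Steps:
n = 19415 (n = 15066 + 4349 = 19415)
√(n + P) = √(19415 + 48562) = √67977 = 3*√7553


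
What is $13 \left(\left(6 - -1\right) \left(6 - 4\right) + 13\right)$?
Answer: $351$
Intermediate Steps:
$13 \left(\left(6 - -1\right) \left(6 - 4\right) + 13\right) = 13 \left(\left(6 + 1\right) 2 + 13\right) = 13 \left(7 \cdot 2 + 13\right) = 13 \left(14 + 13\right) = 13 \cdot 27 = 351$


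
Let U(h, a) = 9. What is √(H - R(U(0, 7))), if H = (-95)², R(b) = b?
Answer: 14*√46 ≈ 94.953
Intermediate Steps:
H = 9025
√(H - R(U(0, 7))) = √(9025 - 1*9) = √(9025 - 9) = √9016 = 14*√46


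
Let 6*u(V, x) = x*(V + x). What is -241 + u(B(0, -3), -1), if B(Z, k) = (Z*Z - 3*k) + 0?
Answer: -727/3 ≈ -242.33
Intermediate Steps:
B(Z, k) = Z**2 - 3*k (B(Z, k) = (Z**2 - 3*k) + 0 = Z**2 - 3*k)
u(V, x) = x*(V + x)/6 (u(V, x) = (x*(V + x))/6 = x*(V + x)/6)
-241 + u(B(0, -3), -1) = -241 + (1/6)*(-1)*((0**2 - 3*(-3)) - 1) = -241 + (1/6)*(-1)*((0 + 9) - 1) = -241 + (1/6)*(-1)*(9 - 1) = -241 + (1/6)*(-1)*8 = -241 - 4/3 = -727/3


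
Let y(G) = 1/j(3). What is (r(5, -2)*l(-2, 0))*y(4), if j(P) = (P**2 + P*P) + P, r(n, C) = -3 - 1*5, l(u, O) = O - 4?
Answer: 32/21 ≈ 1.5238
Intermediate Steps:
l(u, O) = -4 + O
r(n, C) = -8 (r(n, C) = -3 - 5 = -8)
j(P) = P + 2*P**2 (j(P) = (P**2 + P**2) + P = 2*P**2 + P = P + 2*P**2)
y(G) = 1/21 (y(G) = 1/(3*(1 + 2*3)) = 1/(3*(1 + 6)) = 1/(3*7) = 1/21)
(r(5, -2)*l(-2, 0))*y(4) = -8*(-4 + 0)*(1/21) = -8*(-4)*(1/21) = 32*(1/21) = 32/21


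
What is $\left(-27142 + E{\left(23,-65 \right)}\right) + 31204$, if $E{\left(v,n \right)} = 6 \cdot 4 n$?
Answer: $2502$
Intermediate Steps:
$E{\left(v,n \right)} = 24 n$
$\left(-27142 + E{\left(23,-65 \right)}\right) + 31204 = \left(-27142 + 24 \left(-65\right)\right) + 31204 = \left(-27142 - 1560\right) + 31204 = -28702 + 31204 = 2502$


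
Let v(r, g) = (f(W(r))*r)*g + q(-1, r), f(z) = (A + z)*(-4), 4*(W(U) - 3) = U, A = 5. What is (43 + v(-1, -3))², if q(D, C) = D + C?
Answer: 2704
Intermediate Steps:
W(U) = 3 + U/4
q(D, C) = C + D
f(z) = -20 - 4*z (f(z) = (5 + z)*(-4) = -20 - 4*z)
v(r, g) = -1 + r + g*r*(-32 - r) (v(r, g) = ((-20 - 4*(3 + r/4))*r)*g + (r - 1) = ((-20 + (-12 - r))*r)*g + (-1 + r) = ((-32 - r)*r)*g + (-1 + r) = (r*(-32 - r))*g + (-1 + r) = g*r*(-32 - r) + (-1 + r) = -1 + r + g*r*(-32 - r))
(43 + v(-1, -3))² = (43 + (-1 - 1 - 1*(-3)*(-1)*(32 - 1)))² = (43 + (-1 - 1 - 1*(-3)*(-1)*31))² = (43 + (-1 - 1 - 93))² = (43 - 95)² = (-52)² = 2704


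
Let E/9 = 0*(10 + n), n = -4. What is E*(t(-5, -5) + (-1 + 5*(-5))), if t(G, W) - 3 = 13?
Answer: 0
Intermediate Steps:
t(G, W) = 16 (t(G, W) = 3 + 13 = 16)
E = 0 (E = 9*(0*(10 - 4)) = 9*(0*6) = 9*0 = 0)
E*(t(-5, -5) + (-1 + 5*(-5))) = 0*(16 + (-1 + 5*(-5))) = 0*(16 + (-1 - 25)) = 0*(16 - 26) = 0*(-10) = 0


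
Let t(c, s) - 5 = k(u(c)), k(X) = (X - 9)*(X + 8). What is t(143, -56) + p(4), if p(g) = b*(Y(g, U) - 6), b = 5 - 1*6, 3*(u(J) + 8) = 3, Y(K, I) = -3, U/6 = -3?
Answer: -2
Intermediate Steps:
U = -18 (U = 6*(-3) = -18)
u(J) = -7 (u(J) = -8 + (⅓)*3 = -8 + 1 = -7)
b = -1 (b = 5 - 6 = -1)
k(X) = (-9 + X)*(8 + X)
t(c, s) = -11 (t(c, s) = 5 + (-72 + (-7)² - 1*(-7)) = 5 + (-72 + 49 + 7) = 5 - 16 = -11)
p(g) = 9 (p(g) = -(-3 - 6) = -1*(-9) = 9)
t(143, -56) + p(4) = -11 + 9 = -2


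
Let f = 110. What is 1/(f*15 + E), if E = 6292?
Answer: 1/7942 ≈ 0.00012591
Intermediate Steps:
1/(f*15 + E) = 1/(110*15 + 6292) = 1/(1650 + 6292) = 1/7942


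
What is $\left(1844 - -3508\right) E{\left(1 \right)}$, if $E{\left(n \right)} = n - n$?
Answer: $0$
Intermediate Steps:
$E{\left(n \right)} = 0$
$\left(1844 - -3508\right) E{\left(1 \right)} = \left(1844 - -3508\right) 0 = \left(1844 + 3508\right) 0 = 5352 \cdot 0 = 0$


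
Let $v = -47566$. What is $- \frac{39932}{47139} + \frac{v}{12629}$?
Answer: $- \frac{2746514902}{595318431} \approx -4.6135$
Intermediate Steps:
$- \frac{39932}{47139} + \frac{v}{12629} = - \frac{39932}{47139} - \frac{47566}{12629} = - \frac{2746514902}{595318431}$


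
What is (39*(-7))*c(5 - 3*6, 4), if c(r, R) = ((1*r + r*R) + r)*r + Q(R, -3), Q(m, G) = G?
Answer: -276003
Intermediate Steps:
c(r, R) = -3 + r*(2*r + R*r) (c(r, R) = ((1*r + r*R) + r)*r - 3 = ((r + R*r) + r)*r - 3 = (2*r + R*r)*r - 3 = r*(2*r + R*r) - 3 = -3 + r*(2*r + R*r))
(39*(-7))*c(5 - 3*6, 4) = (39*(-7))*(-3 + 2*(5 - 3*6)**2 + 4*(5 - 3*6)**2) = -273*(-3 + 2*(5 - 18)**2 + 4*(5 - 18)**2) = -273*(-3 + 2*(-13)**2 + 4*(-13)**2) = -273*(-3 + 2*169 + 4*169) = -273*(-3 + 338 + 676) = -273*1011 = -276003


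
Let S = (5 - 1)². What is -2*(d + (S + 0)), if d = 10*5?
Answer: -132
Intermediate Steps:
S = 16 (S = 4² = 16)
d = 50
-2*(d + (S + 0)) = -2*(50 + (16 + 0)) = -2*(50 + 16) = -2*66 = -132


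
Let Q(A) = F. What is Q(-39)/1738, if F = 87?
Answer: 87/1738 ≈ 0.050058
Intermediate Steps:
Q(A) = 87
Q(-39)/1738 = 87/1738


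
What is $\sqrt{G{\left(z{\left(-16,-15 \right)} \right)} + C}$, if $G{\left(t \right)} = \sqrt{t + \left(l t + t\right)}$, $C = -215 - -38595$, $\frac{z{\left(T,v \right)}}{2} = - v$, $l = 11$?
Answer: $\sqrt{38380 + \sqrt{390}} \approx 195.96$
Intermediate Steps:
$z{\left(T,v \right)} = - 2 v$ ($z{\left(T,v \right)} = 2 \left(- v\right) = - 2 v$)
$C = 38380$ ($C = -215 + 38595 = 38380$)
$G{\left(t \right)} = \sqrt{13} \sqrt{t}$ ($G{\left(t \right)} = \sqrt{t + \left(11 t + t\right)} = \sqrt{t + 12 t} = \sqrt{13 t} = \sqrt{13} \sqrt{t}$)
$\sqrt{G{\left(z{\left(-16,-15 \right)} \right)} + C} = \sqrt{\sqrt{13} \sqrt{\left(-2\right) \left(-15\right)} + 38380} = \sqrt{\sqrt{13} \sqrt{30} + 38380} = \sqrt{\sqrt{390} + 38380} = \sqrt{38380 + \sqrt{390}}$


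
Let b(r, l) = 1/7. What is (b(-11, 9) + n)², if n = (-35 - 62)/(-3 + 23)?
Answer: 434281/19600 ≈ 22.157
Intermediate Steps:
b(r, l) = ⅐
n = -97/20 ≈ -4.8500
(b(-11, 9) + n)² = (⅐ - 97/20)² = (-659/140)² = 434281/19600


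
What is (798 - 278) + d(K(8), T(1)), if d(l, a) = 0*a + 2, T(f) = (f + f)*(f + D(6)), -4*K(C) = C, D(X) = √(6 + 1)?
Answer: 522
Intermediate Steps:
D(X) = √7
K(C) = -C/4
T(f) = 2*f*(f + √7) (T(f) = (f + f)*(f + √7) = (2*f)*(f + √7) = 2*f*(f + √7))
d(l, a) = 2 (d(l, a) = 0 + 2 = 2)
(798 - 278) + d(K(8), T(1)) = (798 - 278) + 2 = 520 + 2 = 522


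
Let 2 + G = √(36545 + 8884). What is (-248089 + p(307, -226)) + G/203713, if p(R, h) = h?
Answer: -50584993597/203713 + √45429/203713 ≈ -2.4832e+5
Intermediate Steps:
G = -2 + √45429 (G = -2 + √(36545 + 8884) = -2 + √45429 ≈ 211.14)
(-248089 + p(307, -226)) + G/203713 = (-248089 - 226) + (-2 + √45429)/203713 = -248315 + (-2 + √45429)*(1/203713) = -248315 + (-2/203713 + √45429/203713) = -50584993597/203713 + √45429/203713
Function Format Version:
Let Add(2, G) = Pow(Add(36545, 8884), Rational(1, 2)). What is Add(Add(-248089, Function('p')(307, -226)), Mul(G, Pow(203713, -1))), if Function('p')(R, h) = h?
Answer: Add(Rational(-50584993597, 203713), Mul(Rational(1, 203713), Pow(45429, Rational(1, 2)))) ≈ -2.4832e+5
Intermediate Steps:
G = Add(-2, Pow(45429, Rational(1, 2))) (G = Add(-2, Pow(Add(36545, 8884), Rational(1, 2))) = Add(-2, Pow(45429, Rational(1, 2))) ≈ 211.14)
Add(Add(-248089, Function('p')(307, -226)), Mul(G, Pow(203713, -1))) = Add(Add(-248089, -226), Mul(Add(-2, Pow(45429, Rational(1, 2))), Pow(203713, -1))) = Add(-248315, Mul(Add(-2, Pow(45429, Rational(1, 2))), Rational(1, 203713))) = Add(-248315, Add(Rational(-2, 203713), Mul(Rational(1, 203713), Pow(45429, Rational(1, 2))))) = Add(Rational(-50584993597, 203713), Mul(Rational(1, 203713), Pow(45429, Rational(1, 2))))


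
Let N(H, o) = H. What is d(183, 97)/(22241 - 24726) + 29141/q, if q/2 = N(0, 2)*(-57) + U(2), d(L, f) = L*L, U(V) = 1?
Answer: 72348407/4970 ≈ 14557.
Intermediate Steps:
d(L, f) = L**2
q = 2 (q = 2*(0*(-57) + 1) = 2*(0 + 1) = 2*1 = 2)
d(183, 97)/(22241 - 24726) + 29141/q = 183**2/(22241 - 24726) + 29141/2 = 33489/(-2485) + 29141*(1/2) = 33489*(-1/2485) + 29141/2 = -33489/2485 + 29141/2 = 72348407/4970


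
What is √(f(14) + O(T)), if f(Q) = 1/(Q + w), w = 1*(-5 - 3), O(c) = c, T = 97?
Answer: √3498/6 ≈ 9.8573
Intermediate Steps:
w = -8 (w = 1*(-8) = -8)
f(Q) = 1/(-8 + Q) (f(Q) = 1/(Q - 8) = 1/(-8 + Q))
√(f(14) + O(T)) = √(1/(-8 + 14) + 97) = √(1/6 + 97) = √(⅙ + 97) = √(583/6) = √3498/6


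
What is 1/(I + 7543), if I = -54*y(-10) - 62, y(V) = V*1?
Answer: 1/8021 ≈ 0.00012467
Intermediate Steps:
y(V) = V
I = 478 (I = -54*(-10) - 62 = 540 - 62 = 478)
1/(I + 7543) = 1/(478 + 7543) = 1/8021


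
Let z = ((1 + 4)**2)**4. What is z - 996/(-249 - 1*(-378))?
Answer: 16796543/43 ≈ 3.9062e+5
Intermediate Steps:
z = 390625 (z = (5**2)**4 = 25**4 = 390625)
z - 996/(-249 - 1*(-378)) = 390625 - 996/(-249 - 1*(-378)) = 390625 - 996/(-249 + 378) = 390625 - 996/129 = 390625 - 996*1/129 = 390625 - 332/43 = 16796543/43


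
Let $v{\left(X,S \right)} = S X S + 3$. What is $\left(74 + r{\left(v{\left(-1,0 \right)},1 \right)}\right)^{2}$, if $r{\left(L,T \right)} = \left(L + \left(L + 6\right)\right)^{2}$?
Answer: $47524$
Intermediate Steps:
$v{\left(X,S \right)} = 3 + X S^{2}$ ($v{\left(X,S \right)} = X S^{2} + 3 = 3 + X S^{2}$)
$r{\left(L,T \right)} = \left(6 + 2 L\right)^{2}$ ($r{\left(L,T \right)} = \left(L + \left(6 + L\right)\right)^{2} = \left(6 + 2 L\right)^{2}$)
$\left(74 + r{\left(v{\left(-1,0 \right)},1 \right)}\right)^{2} = \left(74 + 4 \left(3 + \left(3 - 0^{2}\right)\right)^{2}\right)^{2} = \left(74 + 4 \left(3 + \left(3 - 0\right)\right)^{2}\right)^{2} = \left(74 + 4 \left(3 + \left(3 + 0\right)\right)^{2}\right)^{2} = \left(74 + 4 \left(3 + 3\right)^{2}\right)^{2} = \left(74 + 4 \cdot 6^{2}\right)^{2} = \left(74 + 4 \cdot 36\right)^{2} = \left(74 + 144\right)^{2} = 218^{2} = 47524$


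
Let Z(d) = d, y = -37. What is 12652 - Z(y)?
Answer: 12689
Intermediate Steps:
12652 - Z(y) = 12652 - 1*(-37) = 12652 + 37 = 12689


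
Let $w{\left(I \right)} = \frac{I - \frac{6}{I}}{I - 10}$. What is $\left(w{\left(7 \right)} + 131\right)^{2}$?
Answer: $\frac{7333264}{441} \approx 16629.0$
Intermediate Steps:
$w{\left(I \right)} = \frac{I - \frac{6}{I}}{-10 + I}$
$\left(w{\left(7 \right)} + 131\right)^{2} = \left(\frac{-6 + 7^{2}}{7 \left(-10 + 7\right)} + 131\right)^{2} = \left(\frac{-6 + 49}{7 \left(-3\right)} + 131\right)^{2} = \left(\frac{1}{7} \left(- \frac{1}{3}\right) 43 + 131\right)^{2} = \left(- \frac{43}{21} + 131\right)^{2} = \left(\frac{2708}{21}\right)^{2} = \frac{7333264}{441}$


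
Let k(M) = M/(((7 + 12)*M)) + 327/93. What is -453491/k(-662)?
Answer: -267106199/2102 ≈ -1.2707e+5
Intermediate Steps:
k(M) = 2102/589 (k(M) = M/((19*M)) + 327*(1/93) = M*(1/(19*M)) + 109/31 = 1/19 + 109/31 = 2102/589)
-453491/k(-662) = -453491/2102/589 = -453491*589/2102 = -1*267106199/2102 = -267106199/2102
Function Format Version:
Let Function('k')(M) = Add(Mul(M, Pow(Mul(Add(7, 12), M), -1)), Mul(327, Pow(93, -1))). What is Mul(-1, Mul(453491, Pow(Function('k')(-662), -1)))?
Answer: Rational(-267106199, 2102) ≈ -1.2707e+5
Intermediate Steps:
Function('k')(M) = Rational(2102, 589) (Function('k')(M) = Add(Mul(M, Pow(Mul(19, M), -1)), Mul(327, Rational(1, 93))) = Add(Mul(M, Mul(Rational(1, 19), Pow(M, -1))), Rational(109, 31)) = Add(Rational(1, 19), Rational(109, 31)) = Rational(2102, 589))
Mul(-1, Mul(453491, Pow(Function('k')(-662), -1))) = Mul(-1, Mul(453491, Pow(Rational(2102, 589), -1))) = Mul(-1, Mul(453491, Rational(589, 2102))) = Mul(-1, Rational(267106199, 2102)) = Rational(-267106199, 2102)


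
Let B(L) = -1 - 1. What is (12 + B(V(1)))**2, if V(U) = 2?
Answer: 100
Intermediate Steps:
B(L) = -2
(12 + B(V(1)))**2 = (12 - 2)**2 = 10**2 = 100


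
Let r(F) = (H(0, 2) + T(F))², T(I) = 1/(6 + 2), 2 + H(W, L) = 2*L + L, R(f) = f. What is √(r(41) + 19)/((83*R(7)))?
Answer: √2305/4648 ≈ 0.010329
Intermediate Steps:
H(W, L) = -2 + 3*L (H(W, L) = -2 + (2*L + L) = -2 + 3*L)
T(I) = ⅛ (T(I) = 1/8 = ⅛)
r(F) = 1089/64 (r(F) = ((-2 + 3*2) + ⅛)² = ((-2 + 6) + ⅛)² = (4 + ⅛)² = (33/8)² = 1089/64)
√(r(41) + 19)/((83*R(7))) = √(1089/64 + 19)/((83*7)) = √(2305/64)/581 = (√2305/8)*(1/581) = √2305/4648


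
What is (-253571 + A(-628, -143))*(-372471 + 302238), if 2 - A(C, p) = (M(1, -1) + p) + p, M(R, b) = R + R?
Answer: 17788965405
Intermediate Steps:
M(R, b) = 2*R
A(C, p) = -2*p (A(C, p) = 2 - ((2*1 + p) + p) = 2 - ((2 + p) + p) = 2 - (2 + 2*p) = 2 + (-2 - 2*p) = -2*p)
(-253571 + A(-628, -143))*(-372471 + 302238) = (-253571 - 2*(-143))*(-372471 + 302238) = (-253571 + 286)*(-70233) = -253285*(-70233) = 17788965405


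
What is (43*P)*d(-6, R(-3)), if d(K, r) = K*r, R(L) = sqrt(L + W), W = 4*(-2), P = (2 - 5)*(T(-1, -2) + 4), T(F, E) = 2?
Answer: 4644*I*sqrt(11) ≈ 15402.0*I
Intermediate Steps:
P = -18 (P = (2 - 5)*(2 + 4) = -3*6 = -18)
W = -8
R(L) = sqrt(-8 + L) (R(L) = sqrt(L - 8) = sqrt(-8 + L))
(43*P)*d(-6, R(-3)) = (43*(-18))*(-6*sqrt(-8 - 3)) = -(-4644)*sqrt(-11) = -(-4644)*I*sqrt(11) = 4644*I*sqrt(11)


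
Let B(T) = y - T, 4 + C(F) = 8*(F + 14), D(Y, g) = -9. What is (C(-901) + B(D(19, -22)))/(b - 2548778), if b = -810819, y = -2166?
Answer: 9257/3359597 ≈ 0.0027554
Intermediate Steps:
C(F) = 108 + 8*F (C(F) = -4 + 8*(F + 14) = -4 + 8*(14 + F) = -4 + (112 + 8*F) = 108 + 8*F)
B(T) = -2166 - T
(C(-901) + B(D(19, -22)))/(b - 2548778) = ((108 + 8*(-901)) + (-2166 - 1*(-9)))/(-810819 - 2548778) = ((108 - 7208) + (-2166 + 9))/(-3359597) = (-7100 - 2157)*(-1/3359597) = -9257*(-1/3359597) = 9257/3359597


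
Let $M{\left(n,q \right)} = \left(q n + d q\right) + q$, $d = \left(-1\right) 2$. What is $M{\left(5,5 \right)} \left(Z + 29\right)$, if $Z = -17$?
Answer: $240$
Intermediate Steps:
$d = -2$
$M{\left(n,q \right)} = - q + n q$ ($M{\left(n,q \right)} = \left(q n - 2 q\right) + q = \left(n q - 2 q\right) + q = \left(- 2 q + n q\right) + q = - q + n q$)
$M{\left(5,5 \right)} \left(Z + 29\right) = 5 \left(-1 + 5\right) \left(-17 + 29\right) = 5 \cdot 4 \cdot 12 = 20 \cdot 12 = 240$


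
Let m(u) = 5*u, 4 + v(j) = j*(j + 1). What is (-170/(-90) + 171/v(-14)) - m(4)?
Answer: -27475/1602 ≈ -17.150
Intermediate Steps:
v(j) = -4 + j*(1 + j) (v(j) = -4 + j*(j + 1) = -4 + j*(1 + j))
(-170/(-90) + 171/v(-14)) - m(4) = (-170/(-90) + 171/(-4 - 14 + (-14)²)) - 5*4 = (-170*(-1/90) + 171/(-4 - 14 + 196)) - 1*20 = (17/9 + 171/178) - 20 = 4565/1602 - 20 = -27475/1602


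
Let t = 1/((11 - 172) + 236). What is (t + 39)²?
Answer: 8561476/5625 ≈ 1522.0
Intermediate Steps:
t = 1/75 (t = 1/(-161 + 236) = 1/75 ≈ 0.013333)
(t + 39)² = (1/75 + 39)² = (2926/75)² = 8561476/5625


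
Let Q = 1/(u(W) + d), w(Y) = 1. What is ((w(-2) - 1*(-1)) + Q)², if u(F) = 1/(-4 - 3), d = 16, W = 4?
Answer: 52441/12321 ≈ 4.2562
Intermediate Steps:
u(F) = -⅐ (u(F) = 1/(-7) = -⅐)
Q = 7/111 (Q = 1/(-⅐ + 16) = 1/(111/7) = 7/111 ≈ 0.063063)
((w(-2) - 1*(-1)) + Q)² = ((1 - 1*(-1)) + 7/111)² = ((1 + 1) + 7/111)² = (2 + 7/111)² = (229/111)² = 52441/12321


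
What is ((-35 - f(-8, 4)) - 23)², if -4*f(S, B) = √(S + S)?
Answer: (58 - I)² ≈ 3363.0 - 116.0*I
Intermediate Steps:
f(S, B) = -√2*√S/4 (f(S, B) = -√(S + S)/4 = -√2*√S/4)
((-35 - f(-8, 4)) - 23)² = ((-35 - (-1)*√2*√(-8)/4) - 23)² = ((-35 - (-1)*√2*2*I*√2/4) - 23)² = ((-35 - (-1)*I) - 23)² = ((-35 + I) - 23)² = (-58 + I)²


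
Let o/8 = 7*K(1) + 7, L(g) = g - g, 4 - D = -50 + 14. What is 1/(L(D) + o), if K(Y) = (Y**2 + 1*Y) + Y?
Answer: 1/224 ≈ 0.0044643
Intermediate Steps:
K(Y) = Y**2 + 2*Y (K(Y) = (Y**2 + Y) + Y = (Y + Y**2) + Y = Y**2 + 2*Y)
D = 40 (D = 4 - (-50 + 14) = 4 - 1*(-36) = 4 + 36 = 40)
L(g) = 0
o = 224 (o = 8*(7*(1*(2 + 1)) + 7) = 8*(7*(1*3) + 7) = 8*(7*3 + 7) = 8*(21 + 7) = 8*28 = 224)
1/(L(D) + o) = 1/(0 + 224) = 1/224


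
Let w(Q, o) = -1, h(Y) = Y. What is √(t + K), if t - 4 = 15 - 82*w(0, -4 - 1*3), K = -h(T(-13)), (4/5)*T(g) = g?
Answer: √469/2 ≈ 10.828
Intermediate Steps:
T(g) = 5*g/4
K = 65/4 (K = -5*(-13)/4 = -1*(-65/4) = 65/4 ≈ 16.250)
t = 101 (t = 4 + (15 - 82*(-1)) = 4 + (15 + 82) = 4 + 97 = 101)
√(t + K) = √(101 + 65/4) = √(469/4) = √469/2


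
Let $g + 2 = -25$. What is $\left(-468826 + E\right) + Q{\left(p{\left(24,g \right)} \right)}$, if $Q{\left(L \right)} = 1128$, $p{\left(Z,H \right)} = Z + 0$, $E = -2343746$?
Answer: $-2811444$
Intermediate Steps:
$g = -27$ ($g = -2 - 25 = -27$)
$p{\left(Z,H \right)} = Z$
$\left(-468826 + E\right) + Q{\left(p{\left(24,g \right)} \right)} = \left(-468826 - 2343746\right) + 1128 = -2812572 + 1128 = -2811444$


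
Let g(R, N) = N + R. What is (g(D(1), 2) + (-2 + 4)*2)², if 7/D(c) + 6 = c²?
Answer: 529/25 ≈ 21.160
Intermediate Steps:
D(c) = 7/(-6 + c²)
(g(D(1), 2) + (-2 + 4)*2)² = ((2 + 7/(-6 + 1²)) + (-2 + 4)*2)² = ((2 + 7/(-6 + 1)) + 2*2)² = ((2 + 7/(-5)) + 4)² = ((2 + 7*(-⅕)) + 4)² = ((2 - 7/5) + 4)² = (⅗ + 4)² = (23/5)² = 529/25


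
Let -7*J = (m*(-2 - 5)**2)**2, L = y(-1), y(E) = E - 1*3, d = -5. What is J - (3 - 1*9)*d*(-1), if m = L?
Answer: -5458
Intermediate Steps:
y(E) = -3 + E (y(E) = E - 3 = -3 + E)
L = -4 (L = -3 - 1 = -4)
m = -4
J = -5488 (J = -16*(-2 - 5)**4/7 = -(-4*(-7)**2)**2/7 = -(-4*49)**2/7 = -1/7*(-196)**2 = -1/7*38416 = -5488)
J - (3 - 1*9)*d*(-1) = -5488 - (3 - 1*9)*(-5)*(-1) = -5488 - (3 - 9)*(-5)*(-1) = -5488 - (-6*(-5))*(-1) = -5488 - 30*(-1) = -5488 - 1*(-30) = -5488 + 30 = -5458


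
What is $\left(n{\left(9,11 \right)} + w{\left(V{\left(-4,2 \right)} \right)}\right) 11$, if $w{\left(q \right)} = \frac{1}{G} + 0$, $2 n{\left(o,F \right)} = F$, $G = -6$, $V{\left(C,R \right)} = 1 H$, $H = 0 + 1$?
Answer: $\frac{176}{3} \approx 58.667$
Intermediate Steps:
$H = 1$
$V{\left(C,R \right)} = 1$ ($V{\left(C,R \right)} = 1 \cdot 1 = 1$)
$n{\left(o,F \right)} = \frac{F}{2}$
$w{\left(q \right)} = - \frac{1}{6}$ ($w{\left(q \right)} = \frac{1}{-6} + 0 = - \frac{1}{6} + 0 = - \frac{1}{6}$)
$\left(n{\left(9,11 \right)} + w{\left(V{\left(-4,2 \right)} \right)}\right) 11 = \left(\frac{1}{2} \cdot 11 - \frac{1}{6}\right) 11 = \left(\frac{11}{2} - \frac{1}{6}\right) 11 = \frac{16}{3} \cdot 11 = \frac{176}{3}$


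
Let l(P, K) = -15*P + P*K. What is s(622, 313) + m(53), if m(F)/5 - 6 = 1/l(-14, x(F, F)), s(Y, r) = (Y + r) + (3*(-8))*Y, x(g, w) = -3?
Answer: -3518671/252 ≈ -13963.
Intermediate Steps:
l(P, K) = -15*P + K*P
s(Y, r) = r - 23*Y (s(Y, r) = (Y + r) - 24*Y = r - 23*Y)
m(F) = 7565/252 (m(F) = 30 + 5/((-14*(-15 - 3))) = 30 + 5/((-14*(-18))) = 30 + 5/252 = 7565/252)
s(622, 313) + m(53) = (313 - 23*622) + 7565/252 = (313 - 14306) + 7565/252 = -13993 + 7565/252 = -3518671/252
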